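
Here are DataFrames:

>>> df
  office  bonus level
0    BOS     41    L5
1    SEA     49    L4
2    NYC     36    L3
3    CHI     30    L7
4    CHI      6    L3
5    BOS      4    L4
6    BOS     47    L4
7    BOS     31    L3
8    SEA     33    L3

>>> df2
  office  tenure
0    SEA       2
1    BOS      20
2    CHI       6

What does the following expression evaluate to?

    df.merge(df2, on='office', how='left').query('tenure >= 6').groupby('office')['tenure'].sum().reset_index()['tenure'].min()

12.0

merge on 'office' (how='left') → 9 rows:
  office  bonus level  tenure
0    BOS     41    L5    20.0
1    SEA     49    L4     2.0
2    NYC     36    L3     NaN
3    CHI     30    L7     6.0
4    CHI      6    L3     6.0
5    BOS      4    L4    20.0
6    BOS     47    L4    20.0
7    BOS     31    L3    20.0
8    SEA     33    L3     2.0
filter rows where tenure >= 6:
  office  bonus level  tenure
0    BOS     41    L5    20.0
3    CHI     30    L7     6.0
4    CHI      6    L3     6.0
5    BOS      4    L4    20.0
6    BOS     47    L4    20.0
7    BOS     31    L3    20.0
group by office, sum of tenure:
office
BOS    80.0
CHI    12.0
Name: tenure, dtype: float64
reset_index():
  office  tenure
0    BOS    80.0
1    CHI    12.0
The min of column 'tenure' is 12.0.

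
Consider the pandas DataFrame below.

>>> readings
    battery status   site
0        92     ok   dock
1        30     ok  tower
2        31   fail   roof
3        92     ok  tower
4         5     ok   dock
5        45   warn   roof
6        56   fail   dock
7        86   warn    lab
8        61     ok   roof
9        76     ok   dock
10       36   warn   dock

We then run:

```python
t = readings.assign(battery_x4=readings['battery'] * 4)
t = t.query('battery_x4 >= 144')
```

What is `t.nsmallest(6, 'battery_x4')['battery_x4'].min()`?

144

add column battery_x4 = readings['battery'] * 4:
    battery status   site  battery_x4
0        92     ok   dock         368
1        30     ok  tower         120
2        31   fail   roof         124
3        92     ok  tower         368
4         5     ok   dock          20
5        45   warn   roof         180
6        56   fail   dock         224
7        86   warn    lab         344
8        61     ok   roof         244
9        76     ok   dock         304
10       36   warn   dock         144
filter rows where battery_x4 >= 144:
    battery status   site  battery_x4
0        92     ok   dock         368
3        92     ok  tower         368
5        45   warn   roof         180
6        56   fail   dock         224
7        86   warn    lab         344
8        61     ok   roof         244
9        76     ok   dock         304
10       36   warn   dock         144
take 6 rows with smallest battery_x4:
    battery status  site  battery_x4
10       36   warn  dock         144
5        45   warn  roof         180
6        56   fail  dock         224
8        61     ok  roof         244
9        76     ok  dock         304
7        86   warn   lab         344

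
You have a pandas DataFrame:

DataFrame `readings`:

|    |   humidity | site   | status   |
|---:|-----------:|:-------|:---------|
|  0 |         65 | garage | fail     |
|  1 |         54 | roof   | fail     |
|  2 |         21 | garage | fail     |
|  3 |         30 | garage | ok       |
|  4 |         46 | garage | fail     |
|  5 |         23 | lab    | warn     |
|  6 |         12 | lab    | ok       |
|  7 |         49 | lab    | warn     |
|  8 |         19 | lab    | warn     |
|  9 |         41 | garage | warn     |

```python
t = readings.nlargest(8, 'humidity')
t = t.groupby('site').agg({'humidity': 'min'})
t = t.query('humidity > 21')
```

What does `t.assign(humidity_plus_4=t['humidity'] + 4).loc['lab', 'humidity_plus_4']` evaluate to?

take 8 rows with largest humidity:
   humidity    site status
0        65  garage   fail
1        54    roof   fail
7        49     lab   warn
4        46  garage   fail
9        41  garage   warn
3        30  garage     ok
5        23     lab   warn
2        21  garage   fail
group by site, min of humidity:
        humidity
site            
garage        21
lab           23
roof          54
filter rows where humidity > 21:
      humidity
site          
lab         23
roof        54
add column humidity_plus_4 = t['humidity'] + 4:
      humidity  humidity_plus_4
site                           
lab         23               27
roof        54               58
value at row 'lab', column 'humidity_plus_4' → 27

27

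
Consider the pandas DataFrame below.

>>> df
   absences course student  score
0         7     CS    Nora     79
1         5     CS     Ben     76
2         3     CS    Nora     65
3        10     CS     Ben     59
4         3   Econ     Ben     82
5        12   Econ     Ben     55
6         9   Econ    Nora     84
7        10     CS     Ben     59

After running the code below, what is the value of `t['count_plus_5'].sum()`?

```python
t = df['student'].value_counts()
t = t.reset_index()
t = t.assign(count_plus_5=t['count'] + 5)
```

18

value_counts of student:
student
Ben     5
Nora    3
Name: count, dtype: int64
reset_index():
  student  count
0     Ben      5
1    Nora      3
add column count_plus_5 = t['count'] + 5:
  student  count  count_plus_5
0     Ben      5            10
1    Nora      3             8
The sum of column 'count_plus_5' is 18.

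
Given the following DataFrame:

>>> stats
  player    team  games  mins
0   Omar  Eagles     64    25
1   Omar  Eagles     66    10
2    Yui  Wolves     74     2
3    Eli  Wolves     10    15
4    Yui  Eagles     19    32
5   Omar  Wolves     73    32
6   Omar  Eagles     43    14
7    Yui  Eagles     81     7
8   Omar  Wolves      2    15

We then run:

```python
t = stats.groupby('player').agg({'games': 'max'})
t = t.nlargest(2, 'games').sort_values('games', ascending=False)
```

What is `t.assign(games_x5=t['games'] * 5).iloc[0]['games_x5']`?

405

group by player, max of games:
        games
player       
Eli        10
Omar       73
Yui        81
take 2 rows with largest games:
        games
player       
Yui        81
Omar       73
sort by games descending:
        games
player       
Yui        81
Omar       73
add column games_x5 = t['games'] * 5:
        games  games_x5
player                 
Yui        81       405
Omar       73       365
Then the value at position 0, column 'games_x5': 405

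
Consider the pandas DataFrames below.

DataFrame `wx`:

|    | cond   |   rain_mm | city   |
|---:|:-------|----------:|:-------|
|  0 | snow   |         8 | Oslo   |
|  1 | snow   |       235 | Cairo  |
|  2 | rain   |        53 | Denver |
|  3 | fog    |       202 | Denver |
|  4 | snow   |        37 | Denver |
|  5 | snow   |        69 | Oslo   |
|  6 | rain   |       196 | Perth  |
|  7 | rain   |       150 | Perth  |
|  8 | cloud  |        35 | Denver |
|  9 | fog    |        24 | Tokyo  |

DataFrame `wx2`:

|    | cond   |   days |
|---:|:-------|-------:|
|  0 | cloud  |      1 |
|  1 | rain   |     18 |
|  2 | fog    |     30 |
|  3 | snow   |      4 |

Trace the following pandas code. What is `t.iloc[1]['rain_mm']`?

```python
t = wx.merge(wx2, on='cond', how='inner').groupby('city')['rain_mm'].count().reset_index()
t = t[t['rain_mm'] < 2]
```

1

merge on 'cond' (how='inner') → 10 rows:
    cond  rain_mm    city  days
0   snow        8    Oslo     4
1   snow      235   Cairo     4
2   rain       53  Denver    18
3    fog      202  Denver    30
4   snow       37  Denver     4
5   snow       69    Oslo     4
6   rain      196   Perth    18
7   rain      150   Perth    18
8  cloud       35  Denver     1
9    fog       24   Tokyo    30
group by city, count of rain_mm:
city
Cairo     1
Denver    4
Oslo      2
Perth     2
Tokyo     1
Name: rain_mm, dtype: int64
reset_index():
     city  rain_mm
0   Cairo        1
1  Denver        4
2    Oslo        2
3   Perth        2
4   Tokyo        1
filter rows where rain_mm < 2:
    city  rain_mm
0  Cairo        1
4  Tokyo        1
Hence 1.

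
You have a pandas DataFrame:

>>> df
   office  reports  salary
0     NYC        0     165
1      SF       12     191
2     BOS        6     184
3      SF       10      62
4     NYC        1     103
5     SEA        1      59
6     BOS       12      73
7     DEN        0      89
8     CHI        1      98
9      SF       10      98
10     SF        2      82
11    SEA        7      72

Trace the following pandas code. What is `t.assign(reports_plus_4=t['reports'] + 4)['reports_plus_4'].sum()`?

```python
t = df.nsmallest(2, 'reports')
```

8

take 2 rows with smallest reports:
  office  reports  salary
0    NYC        0     165
7    DEN        0      89
add column reports_plus_4 = t['reports'] + 4:
  office  reports  salary  reports_plus_4
0    NYC        0     165               4
7    DEN        0      89               4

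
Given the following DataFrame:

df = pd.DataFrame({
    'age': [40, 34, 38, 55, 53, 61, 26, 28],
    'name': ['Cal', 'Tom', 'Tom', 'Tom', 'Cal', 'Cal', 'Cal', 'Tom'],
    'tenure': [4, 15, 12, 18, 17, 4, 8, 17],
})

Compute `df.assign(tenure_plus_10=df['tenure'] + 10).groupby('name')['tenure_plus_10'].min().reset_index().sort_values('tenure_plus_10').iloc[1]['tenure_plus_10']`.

22

add column tenure_plus_10 = df['tenure'] + 10:
   age name  tenure  tenure_plus_10
0   40  Cal       4              14
1   34  Tom      15              25
2   38  Tom      12              22
3   55  Tom      18              28
4   53  Cal      17              27
5   61  Cal       4              14
6   26  Cal       8              18
7   28  Tom      17              27
group by name, min of tenure_plus_10:
name
Cal    14
Tom    22
Name: tenure_plus_10, dtype: int64
reset_index():
  name  tenure_plus_10
0  Cal              14
1  Tom              22
sort by tenure_plus_10:
  name  tenure_plus_10
0  Cal              14
1  Tom              22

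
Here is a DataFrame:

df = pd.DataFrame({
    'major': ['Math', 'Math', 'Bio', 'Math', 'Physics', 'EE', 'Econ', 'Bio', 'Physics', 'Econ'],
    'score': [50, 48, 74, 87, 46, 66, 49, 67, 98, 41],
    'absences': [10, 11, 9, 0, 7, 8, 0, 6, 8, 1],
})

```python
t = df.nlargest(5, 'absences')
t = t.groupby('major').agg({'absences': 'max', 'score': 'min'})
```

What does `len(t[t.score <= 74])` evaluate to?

3

take 5 rows with largest absences:
     major  score  absences
1     Math     48        11
0     Math     50        10
2      Bio     74         9
5       EE     66         8
8  Physics     98         8
group by major: max(absences), min(score):
         absences  score
major                   
Bio             9     74
EE              8     66
Math           11     48
Physics         8     98
filter rows where score <= 74:
       absences  score
major                 
Bio           9     74
EE            8     66
Math         11     48
The number of rows is 3.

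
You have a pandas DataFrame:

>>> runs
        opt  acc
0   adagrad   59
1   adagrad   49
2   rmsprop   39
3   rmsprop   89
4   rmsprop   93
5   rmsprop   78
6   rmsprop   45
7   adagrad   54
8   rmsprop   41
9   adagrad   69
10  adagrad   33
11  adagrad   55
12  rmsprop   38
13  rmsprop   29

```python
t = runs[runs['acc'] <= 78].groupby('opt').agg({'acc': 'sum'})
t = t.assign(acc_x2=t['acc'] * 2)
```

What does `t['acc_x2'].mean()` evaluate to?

filter rows where acc <= 78:
        opt  acc
0   adagrad   59
1   adagrad   49
2   rmsprop   39
5   rmsprop   78
6   rmsprop   45
7   adagrad   54
8   rmsprop   41
9   adagrad   69
10  adagrad   33
11  adagrad   55
12  rmsprop   38
13  rmsprop   29
group by opt, sum of acc:
         acc
opt         
adagrad  319
rmsprop  270
add column acc_x2 = t['acc'] * 2:
         acc  acc_x2
opt                 
adagrad  319     638
rmsprop  270     540
Reading off the mean of column 'acc_x2', we get 589.0.

589.0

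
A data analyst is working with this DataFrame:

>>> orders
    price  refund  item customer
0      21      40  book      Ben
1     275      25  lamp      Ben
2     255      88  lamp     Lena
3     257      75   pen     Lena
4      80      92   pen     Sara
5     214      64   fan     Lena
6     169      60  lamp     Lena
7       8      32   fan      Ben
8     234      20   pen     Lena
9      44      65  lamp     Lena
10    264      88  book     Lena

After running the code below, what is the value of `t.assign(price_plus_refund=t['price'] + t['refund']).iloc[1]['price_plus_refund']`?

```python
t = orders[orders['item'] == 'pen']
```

filter rows where item == 'pen':
   price  refund item customer
3    257      75  pen     Lena
4     80      92  pen     Sara
8    234      20  pen     Lena
add column price_plus_refund = t['price'] + t['refund']:
   price  refund item customer  price_plus_refund
3    257      75  pen     Lena                332
4     80      92  pen     Sara                172
8    234      20  pen     Lena                254

172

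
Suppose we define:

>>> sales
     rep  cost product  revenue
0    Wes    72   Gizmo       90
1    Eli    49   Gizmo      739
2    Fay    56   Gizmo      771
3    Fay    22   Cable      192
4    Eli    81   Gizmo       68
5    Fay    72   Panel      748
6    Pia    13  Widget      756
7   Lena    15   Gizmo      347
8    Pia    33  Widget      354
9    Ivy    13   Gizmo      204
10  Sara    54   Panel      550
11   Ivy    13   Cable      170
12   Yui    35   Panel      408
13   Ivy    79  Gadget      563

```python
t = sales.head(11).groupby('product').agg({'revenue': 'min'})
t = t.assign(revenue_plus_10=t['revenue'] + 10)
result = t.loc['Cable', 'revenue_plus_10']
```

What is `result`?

take first 11 rows:
     rep  cost product  revenue
0    Wes    72   Gizmo       90
1    Eli    49   Gizmo      739
2    Fay    56   Gizmo      771
3    Fay    22   Cable      192
4    Eli    81   Gizmo       68
5    Fay    72   Panel      748
6    Pia    13  Widget      756
7   Lena    15   Gizmo      347
8    Pia    33  Widget      354
9    Ivy    13   Gizmo      204
10  Sara    54   Panel      550
group by product, min of revenue:
         revenue
product         
Cable        192
Gizmo         68
Panel        550
Widget       354
add column revenue_plus_10 = t['revenue'] + 10:
         revenue  revenue_plus_10
product                          
Cable        192              202
Gizmo         68               78
Panel        550              560
Widget       354              364
Finally, value at row 'Cable', column 'revenue_plus_10' = 202.

202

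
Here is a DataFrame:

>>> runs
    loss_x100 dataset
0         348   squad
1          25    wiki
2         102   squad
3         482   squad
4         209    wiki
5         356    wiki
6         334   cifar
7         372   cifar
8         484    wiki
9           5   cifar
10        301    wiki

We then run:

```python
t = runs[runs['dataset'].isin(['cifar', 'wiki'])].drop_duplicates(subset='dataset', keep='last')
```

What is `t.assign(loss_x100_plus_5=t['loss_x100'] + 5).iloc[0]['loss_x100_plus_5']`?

10

filter rows where dataset in ['cifar', 'wiki']:
    loss_x100 dataset
1          25    wiki
4         209    wiki
5         356    wiki
6         334   cifar
7         372   cifar
8         484    wiki
9           5   cifar
10        301    wiki
drop duplicate dataset (keep=last):
    loss_x100 dataset
9           5   cifar
10        301    wiki
add column loss_x100_plus_5 = t['loss_x100'] + 5:
    loss_x100 dataset  loss_x100_plus_5
9           5   cifar                10
10        301    wiki               306
Reading off the value at position 0, column 'loss_x100_plus_5', we get 10.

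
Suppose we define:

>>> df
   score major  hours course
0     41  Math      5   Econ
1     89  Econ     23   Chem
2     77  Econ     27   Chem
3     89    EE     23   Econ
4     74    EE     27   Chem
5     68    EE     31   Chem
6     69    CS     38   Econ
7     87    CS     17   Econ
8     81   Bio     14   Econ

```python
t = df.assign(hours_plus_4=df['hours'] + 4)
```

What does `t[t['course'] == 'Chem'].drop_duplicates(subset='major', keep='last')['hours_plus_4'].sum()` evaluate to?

add column hours_plus_4 = df['hours'] + 4:
   score major  hours course  hours_plus_4
0     41  Math      5   Econ             9
1     89  Econ     23   Chem            27
2     77  Econ     27   Chem            31
3     89    EE     23   Econ            27
4     74    EE     27   Chem            31
5     68    EE     31   Chem            35
6     69    CS     38   Econ            42
7     87    CS     17   Econ            21
8     81   Bio     14   Econ            18
filter rows where course == 'Chem':
   score major  hours course  hours_plus_4
1     89  Econ     23   Chem            27
2     77  Econ     27   Chem            31
4     74    EE     27   Chem            31
5     68    EE     31   Chem            35
drop duplicate major (keep=last):
   score major  hours course  hours_plus_4
2     77  Econ     27   Chem            31
5     68    EE     31   Chem            35

66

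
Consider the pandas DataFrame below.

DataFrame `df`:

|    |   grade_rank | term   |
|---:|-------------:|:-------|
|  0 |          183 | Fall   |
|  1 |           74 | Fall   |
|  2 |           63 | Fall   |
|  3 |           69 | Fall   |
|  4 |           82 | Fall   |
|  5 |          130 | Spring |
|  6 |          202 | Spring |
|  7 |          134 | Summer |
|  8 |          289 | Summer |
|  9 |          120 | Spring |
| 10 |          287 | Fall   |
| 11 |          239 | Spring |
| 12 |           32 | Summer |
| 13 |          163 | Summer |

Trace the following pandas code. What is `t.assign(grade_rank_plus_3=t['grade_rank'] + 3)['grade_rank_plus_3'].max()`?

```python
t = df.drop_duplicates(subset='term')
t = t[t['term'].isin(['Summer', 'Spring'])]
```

137

drop duplicate term (keep=first):
   grade_rank    term
0         183    Fall
5         130  Spring
7         134  Summer
filter rows where term in ['Summer', 'Spring']:
   grade_rank    term
5         130  Spring
7         134  Summer
add column grade_rank_plus_3 = t['grade_rank'] + 3:
   grade_rank    term  grade_rank_plus_3
5         130  Spring                133
7         134  Summer                137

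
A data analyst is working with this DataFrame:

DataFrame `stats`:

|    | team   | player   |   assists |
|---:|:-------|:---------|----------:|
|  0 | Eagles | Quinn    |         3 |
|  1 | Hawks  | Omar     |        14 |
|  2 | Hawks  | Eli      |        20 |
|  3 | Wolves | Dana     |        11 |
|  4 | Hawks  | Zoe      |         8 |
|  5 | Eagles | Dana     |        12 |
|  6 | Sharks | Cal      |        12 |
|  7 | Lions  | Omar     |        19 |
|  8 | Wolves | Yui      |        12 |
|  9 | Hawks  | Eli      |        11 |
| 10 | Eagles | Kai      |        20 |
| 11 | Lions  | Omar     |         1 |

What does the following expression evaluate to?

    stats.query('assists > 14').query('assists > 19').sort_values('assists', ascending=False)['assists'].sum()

filter rows where assists > 14:
      team player  assists
2    Hawks    Eli       20
7    Lions   Omar       19
10  Eagles    Kai       20
filter rows where assists > 19:
      team player  assists
2    Hawks    Eli       20
10  Eagles    Kai       20
sort by assists descending:
      team player  assists
2    Hawks    Eli       20
10  Eagles    Kai       20
sum of column 'assists' → 40

40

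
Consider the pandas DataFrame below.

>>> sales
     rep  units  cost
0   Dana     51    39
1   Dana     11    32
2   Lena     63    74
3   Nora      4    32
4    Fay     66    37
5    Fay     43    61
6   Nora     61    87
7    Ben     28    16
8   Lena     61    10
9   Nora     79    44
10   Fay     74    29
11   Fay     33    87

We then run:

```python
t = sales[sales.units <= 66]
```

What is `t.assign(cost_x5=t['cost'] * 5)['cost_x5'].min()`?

filter rows where units <= 66:
     rep  units  cost
0   Dana     51    39
1   Dana     11    32
2   Lena     63    74
3   Nora      4    32
4    Fay     66    37
5    Fay     43    61
6   Nora     61    87
7    Ben     28    16
8   Lena     61    10
11   Fay     33    87
add column cost_x5 = t['cost'] * 5:
     rep  units  cost  cost_x5
0   Dana     51    39      195
1   Dana     11    32      160
2   Lena     63    74      370
3   Nora      4    32      160
4    Fay     66    37      185
5    Fay     43    61      305
6   Nora     61    87      435
7    Ben     28    16       80
8   Lena     61    10       50
11   Fay     33    87      435
Finally, min of column 'cost_x5' = 50.

50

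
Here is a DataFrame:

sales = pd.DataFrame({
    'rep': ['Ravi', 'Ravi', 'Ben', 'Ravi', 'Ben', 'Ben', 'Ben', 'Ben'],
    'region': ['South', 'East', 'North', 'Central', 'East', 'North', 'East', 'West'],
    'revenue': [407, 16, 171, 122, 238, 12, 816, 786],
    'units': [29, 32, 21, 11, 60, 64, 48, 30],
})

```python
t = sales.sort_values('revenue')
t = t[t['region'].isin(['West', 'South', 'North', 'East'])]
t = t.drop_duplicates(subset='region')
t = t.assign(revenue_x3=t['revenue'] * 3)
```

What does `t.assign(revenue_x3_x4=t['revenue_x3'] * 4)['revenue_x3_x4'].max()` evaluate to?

9432

sort by revenue:
    rep   region  revenue  units
5   Ben    North       12     64
1  Ravi     East       16     32
3  Ravi  Central      122     11
2   Ben    North      171     21
4   Ben     East      238     60
0  Ravi    South      407     29
7   Ben     West      786     30
6   Ben     East      816     48
filter rows where region in ['West', 'South', 'North', 'East']:
    rep region  revenue  units
5   Ben  North       12     64
1  Ravi   East       16     32
2   Ben  North      171     21
4   Ben   East      238     60
0  Ravi  South      407     29
7   Ben   West      786     30
6   Ben   East      816     48
drop duplicate region (keep=first):
    rep region  revenue  units
5   Ben  North       12     64
1  Ravi   East       16     32
0  Ravi  South      407     29
7   Ben   West      786     30
add column revenue_x3 = t['revenue'] * 3:
    rep region  revenue  units  revenue_x3
5   Ben  North       12     64          36
1  Ravi   East       16     32          48
0  Ravi  South      407     29        1221
7   Ben   West      786     30        2358
add column revenue_x3_x4 = t['revenue_x3'] * 4:
    rep region  revenue  units  revenue_x3  revenue_x3_x4
5   Ben  North       12     64          36            144
1  Ravi   East       16     32          48            192
0  Ravi  South      407     29        1221           4884
7   Ben   West      786     30        2358           9432
Taking the max of column 'revenue_x3_x4' gives 9432.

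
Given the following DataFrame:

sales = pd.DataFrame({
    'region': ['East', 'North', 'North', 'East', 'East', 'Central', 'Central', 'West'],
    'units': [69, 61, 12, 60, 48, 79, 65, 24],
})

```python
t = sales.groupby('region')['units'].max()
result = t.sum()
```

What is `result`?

233

group by region, max of units:
region
Central    79
East       69
North      61
West       24
Name: units, dtype: int64
Then the sum of the resulting series: 233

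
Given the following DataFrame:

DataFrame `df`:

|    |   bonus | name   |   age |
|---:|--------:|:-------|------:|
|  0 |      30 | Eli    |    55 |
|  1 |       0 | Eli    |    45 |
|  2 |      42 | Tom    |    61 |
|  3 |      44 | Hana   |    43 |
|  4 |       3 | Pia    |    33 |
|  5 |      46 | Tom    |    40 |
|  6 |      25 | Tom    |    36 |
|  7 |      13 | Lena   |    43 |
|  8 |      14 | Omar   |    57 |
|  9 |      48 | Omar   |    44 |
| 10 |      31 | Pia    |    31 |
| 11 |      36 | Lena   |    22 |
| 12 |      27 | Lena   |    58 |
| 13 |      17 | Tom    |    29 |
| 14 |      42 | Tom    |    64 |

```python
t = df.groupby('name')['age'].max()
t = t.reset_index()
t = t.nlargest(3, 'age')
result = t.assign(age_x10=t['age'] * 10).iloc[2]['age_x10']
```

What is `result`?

group by name, max of age:
name
Eli     55
Hana    43
Lena    58
Omar    57
Pia     33
Tom     64
Name: age, dtype: int64
reset_index():
   name  age
0   Eli   55
1  Hana   43
2  Lena   58
3  Omar   57
4   Pia   33
5   Tom   64
take 3 rows with largest age:
   name  age
5   Tom   64
2  Lena   58
3  Omar   57
add column age_x10 = t['age'] * 10:
   name  age  age_x10
5   Tom   64      640
2  Lena   58      580
3  Omar   57      570
Taking the value at position 2, column 'age_x10' gives 570.

570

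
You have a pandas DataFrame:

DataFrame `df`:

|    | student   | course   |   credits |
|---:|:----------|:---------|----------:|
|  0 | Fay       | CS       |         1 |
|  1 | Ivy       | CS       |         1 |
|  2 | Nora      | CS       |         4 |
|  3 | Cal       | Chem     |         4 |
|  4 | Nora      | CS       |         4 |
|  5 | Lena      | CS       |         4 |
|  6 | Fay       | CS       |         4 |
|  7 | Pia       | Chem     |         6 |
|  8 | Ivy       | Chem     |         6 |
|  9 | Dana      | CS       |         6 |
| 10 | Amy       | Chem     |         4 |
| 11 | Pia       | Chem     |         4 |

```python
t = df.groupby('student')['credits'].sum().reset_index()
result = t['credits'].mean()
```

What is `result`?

group by student, sum of credits:
student
Amy      4
Cal      4
Dana     6
Fay      5
Ivy      7
Lena     4
Nora     8
Pia     10
Name: credits, dtype: int64
reset_index():
  student  credits
0     Amy        4
1     Cal        4
2    Dana        6
3     Fay        5
4     Ivy        7
5    Lena        4
6    Nora        8
7     Pia       10

6.0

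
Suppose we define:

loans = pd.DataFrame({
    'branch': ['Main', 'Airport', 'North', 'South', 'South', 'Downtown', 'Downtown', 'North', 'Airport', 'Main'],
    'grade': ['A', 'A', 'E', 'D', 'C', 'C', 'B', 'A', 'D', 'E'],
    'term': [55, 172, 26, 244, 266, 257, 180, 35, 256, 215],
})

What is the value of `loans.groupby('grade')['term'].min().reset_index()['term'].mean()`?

group by grade, min of term:
grade
A     35
B    180
C    257
D    244
E     26
Name: term, dtype: int64
reset_index():
  grade  term
0     A    35
1     B   180
2     C   257
3     D   244
4     E    26
Finally, mean of column 'term' = 148.4.

148.4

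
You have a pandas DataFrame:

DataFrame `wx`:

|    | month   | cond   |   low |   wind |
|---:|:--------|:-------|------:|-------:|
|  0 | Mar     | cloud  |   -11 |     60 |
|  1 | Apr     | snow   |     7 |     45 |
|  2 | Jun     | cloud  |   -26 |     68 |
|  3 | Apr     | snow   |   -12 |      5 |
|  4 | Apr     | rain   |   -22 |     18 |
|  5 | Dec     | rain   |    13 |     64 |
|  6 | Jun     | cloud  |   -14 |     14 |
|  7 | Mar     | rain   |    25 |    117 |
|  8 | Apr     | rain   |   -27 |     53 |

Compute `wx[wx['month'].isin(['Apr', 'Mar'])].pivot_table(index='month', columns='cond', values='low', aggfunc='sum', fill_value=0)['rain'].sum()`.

-24

filter rows where month in ['Apr', 'Mar']:
  month   cond  low  wind
0   Mar  cloud  -11    60
1   Apr   snow    7    45
3   Apr   snow  -12     5
4   Apr   rain  -22    18
7   Mar   rain   25   117
8   Apr   rain  -27    53
pivot: rows=month, cols=cond, sum(low):
cond   cloud  rain  snow
month                   
Apr        0   -49    -5
Mar      -11    25     0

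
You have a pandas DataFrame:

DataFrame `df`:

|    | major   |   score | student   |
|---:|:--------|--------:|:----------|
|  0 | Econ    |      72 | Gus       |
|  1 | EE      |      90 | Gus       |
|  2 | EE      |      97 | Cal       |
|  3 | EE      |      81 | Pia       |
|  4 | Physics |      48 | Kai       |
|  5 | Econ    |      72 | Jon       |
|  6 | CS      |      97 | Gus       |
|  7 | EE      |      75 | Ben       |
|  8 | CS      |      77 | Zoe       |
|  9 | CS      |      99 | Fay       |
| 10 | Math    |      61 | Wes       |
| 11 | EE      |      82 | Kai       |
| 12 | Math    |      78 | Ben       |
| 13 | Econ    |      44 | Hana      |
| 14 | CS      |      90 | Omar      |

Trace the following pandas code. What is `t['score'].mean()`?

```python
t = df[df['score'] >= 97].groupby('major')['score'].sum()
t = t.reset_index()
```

146.5

filter rows where score >= 97:
  major  score student
2    EE     97     Cal
6    CS     97     Gus
9    CS     99     Fay
group by major, sum of score:
major
CS    196
EE     97
Name: score, dtype: int64
reset_index():
  major  score
0    CS    196
1    EE     97
Then the mean of column 'score': 146.5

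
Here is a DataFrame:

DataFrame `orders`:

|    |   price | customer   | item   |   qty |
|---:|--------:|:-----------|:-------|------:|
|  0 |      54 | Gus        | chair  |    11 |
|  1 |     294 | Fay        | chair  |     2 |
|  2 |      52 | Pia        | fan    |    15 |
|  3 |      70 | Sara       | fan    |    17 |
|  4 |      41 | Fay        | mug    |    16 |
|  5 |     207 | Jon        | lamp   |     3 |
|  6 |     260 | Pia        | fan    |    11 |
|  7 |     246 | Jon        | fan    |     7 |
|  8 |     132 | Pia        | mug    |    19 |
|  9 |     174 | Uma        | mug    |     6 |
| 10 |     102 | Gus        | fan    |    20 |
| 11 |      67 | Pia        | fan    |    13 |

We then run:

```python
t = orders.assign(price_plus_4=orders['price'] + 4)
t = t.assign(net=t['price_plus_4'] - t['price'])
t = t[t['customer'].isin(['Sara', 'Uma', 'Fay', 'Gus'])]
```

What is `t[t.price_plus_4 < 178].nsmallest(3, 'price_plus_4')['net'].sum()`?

add column price_plus_4 = orders['price'] + 4:
    price customer   item  qty  price_plus_4
0      54      Gus  chair   11            58
1     294      Fay  chair    2           298
2      52      Pia    fan   15            56
3      70     Sara    fan   17            74
4      41      Fay    mug   16            45
5     207      Jon   lamp    3           211
6     260      Pia    fan   11           264
7     246      Jon    fan    7           250
8     132      Pia    mug   19           136
9     174      Uma    mug    6           178
10    102      Gus    fan   20           106
11     67      Pia    fan   13            71
add column net = t['price_plus_4'] - t['price']:
    price customer   item  qty  price_plus_4  net
0      54      Gus  chair   11            58    4
1     294      Fay  chair    2           298    4
2      52      Pia    fan   15            56    4
3      70     Sara    fan   17            74    4
4      41      Fay    mug   16            45    4
5     207      Jon   lamp    3           211    4
6     260      Pia    fan   11           264    4
7     246      Jon    fan    7           250    4
8     132      Pia    mug   19           136    4
9     174      Uma    mug    6           178    4
10    102      Gus    fan   20           106    4
11     67      Pia    fan   13            71    4
filter rows where customer in ['Sara', 'Uma', 'Fay', 'Gus']:
    price customer   item  qty  price_plus_4  net
0      54      Gus  chair   11            58    4
1     294      Fay  chair    2           298    4
3      70     Sara    fan   17            74    4
4      41      Fay    mug   16            45    4
9     174      Uma    mug    6           178    4
10    102      Gus    fan   20           106    4
filter rows where price_plus_4 < 178:
    price customer   item  qty  price_plus_4  net
0      54      Gus  chair   11            58    4
3      70     Sara    fan   17            74    4
4      41      Fay    mug   16            45    4
10    102      Gus    fan   20           106    4
take 3 rows with smallest price_plus_4:
   price customer   item  qty  price_plus_4  net
4     41      Fay    mug   16            45    4
0     54      Gus  chair   11            58    4
3     70     Sara    fan   17            74    4
Then the sum of column 'net': 12

12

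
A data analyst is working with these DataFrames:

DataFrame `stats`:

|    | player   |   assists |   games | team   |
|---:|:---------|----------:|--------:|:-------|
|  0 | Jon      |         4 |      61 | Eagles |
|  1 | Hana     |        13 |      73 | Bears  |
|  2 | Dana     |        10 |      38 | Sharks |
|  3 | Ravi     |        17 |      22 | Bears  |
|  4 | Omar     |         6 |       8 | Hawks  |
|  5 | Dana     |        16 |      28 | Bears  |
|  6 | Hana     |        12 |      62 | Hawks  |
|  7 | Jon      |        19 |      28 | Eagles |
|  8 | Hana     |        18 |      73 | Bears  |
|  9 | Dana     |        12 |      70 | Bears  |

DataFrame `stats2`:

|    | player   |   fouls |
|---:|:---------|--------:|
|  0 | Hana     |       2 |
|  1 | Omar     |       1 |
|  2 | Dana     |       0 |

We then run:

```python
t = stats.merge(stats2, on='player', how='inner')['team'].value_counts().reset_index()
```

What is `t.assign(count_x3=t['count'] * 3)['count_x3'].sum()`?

21

merge on 'player' (how='inner') → 7 rows:
  player  assists  games    team  fouls
0   Hana       13     73   Bears      2
1   Dana       10     38  Sharks      0
2   Omar        6      8   Hawks      1
3   Dana       16     28   Bears      0
4   Hana       12     62   Hawks      2
5   Hana       18     73   Bears      2
6   Dana       12     70   Bears      0
value_counts of team:
team
Bears     4
Hawks     2
Sharks    1
Name: count, dtype: int64
reset_index():
     team  count
0   Bears      4
1   Hawks      2
2  Sharks      1
add column count_x3 = t['count'] * 3:
     team  count  count_x3
0   Bears      4        12
1   Hawks      2         6
2  Sharks      1         3
Reading off the sum of column 'count_x3', we get 21.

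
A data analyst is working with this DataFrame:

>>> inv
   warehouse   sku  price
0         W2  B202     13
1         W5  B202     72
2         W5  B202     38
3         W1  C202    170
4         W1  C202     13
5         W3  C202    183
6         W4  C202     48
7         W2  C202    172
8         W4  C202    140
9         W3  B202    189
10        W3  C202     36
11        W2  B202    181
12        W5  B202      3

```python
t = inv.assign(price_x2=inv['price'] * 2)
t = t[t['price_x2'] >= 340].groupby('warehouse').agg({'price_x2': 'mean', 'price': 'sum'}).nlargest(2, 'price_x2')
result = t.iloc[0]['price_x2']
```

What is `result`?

add column price_x2 = inv['price'] * 2:
   warehouse   sku  price  price_x2
0         W2  B202     13        26
1         W5  B202     72       144
2         W5  B202     38        76
3         W1  C202    170       340
4         W1  C202     13        26
5         W3  C202    183       366
6         W4  C202     48        96
7         W2  C202    172       344
8         W4  C202    140       280
9         W3  B202    189       378
10        W3  C202     36        72
11        W2  B202    181       362
12        W5  B202      3         6
filter rows where price_x2 >= 340:
   warehouse   sku  price  price_x2
3         W1  C202    170       340
5         W3  C202    183       366
7         W2  C202    172       344
9         W3  B202    189       378
11        W2  B202    181       362
group by warehouse: mean(price_x2), sum(price):
           price_x2  price
warehouse                 
W1            340.0    170
W2            353.0    353
W3            372.0    372
take 2 rows with largest price_x2:
           price_x2  price
warehouse                 
W3            372.0    372
W2            353.0    353
The value at position 0, column 'price_x2' is 372.0.

372.0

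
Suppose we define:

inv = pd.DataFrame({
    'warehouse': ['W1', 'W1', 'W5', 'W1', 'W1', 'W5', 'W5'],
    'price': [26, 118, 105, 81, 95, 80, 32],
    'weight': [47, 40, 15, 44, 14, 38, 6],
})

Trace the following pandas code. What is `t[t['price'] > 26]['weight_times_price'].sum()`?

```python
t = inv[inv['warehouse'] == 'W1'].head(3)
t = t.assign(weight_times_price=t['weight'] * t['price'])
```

filter rows where warehouse == 'W1':
  warehouse  price  weight
0        W1     26      47
1        W1    118      40
3        W1     81      44
4        W1     95      14
take first 3 rows:
  warehouse  price  weight
0        W1     26      47
1        W1    118      40
3        W1     81      44
add column weight_times_price = t['weight'] * t['price']:
  warehouse  price  weight  weight_times_price
0        W1     26      47                1222
1        W1    118      40                4720
3        W1     81      44                3564
filter rows where price > 26:
  warehouse  price  weight  weight_times_price
1        W1    118      40                4720
3        W1     81      44                3564
Reading off the sum of column 'weight_times_price', we get 8284.

8284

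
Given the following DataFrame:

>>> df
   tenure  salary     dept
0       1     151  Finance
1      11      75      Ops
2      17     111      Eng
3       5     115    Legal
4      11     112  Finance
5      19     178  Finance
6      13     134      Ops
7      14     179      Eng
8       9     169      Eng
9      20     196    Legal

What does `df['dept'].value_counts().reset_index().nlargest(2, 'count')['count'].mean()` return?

3.0

value_counts of dept:
dept
Finance    3
Eng        3
Ops        2
Legal      2
Name: count, dtype: int64
reset_index():
      dept  count
0  Finance      3
1      Eng      3
2      Ops      2
3    Legal      2
take 2 rows with largest count:
      dept  count
0  Finance      3
1      Eng      3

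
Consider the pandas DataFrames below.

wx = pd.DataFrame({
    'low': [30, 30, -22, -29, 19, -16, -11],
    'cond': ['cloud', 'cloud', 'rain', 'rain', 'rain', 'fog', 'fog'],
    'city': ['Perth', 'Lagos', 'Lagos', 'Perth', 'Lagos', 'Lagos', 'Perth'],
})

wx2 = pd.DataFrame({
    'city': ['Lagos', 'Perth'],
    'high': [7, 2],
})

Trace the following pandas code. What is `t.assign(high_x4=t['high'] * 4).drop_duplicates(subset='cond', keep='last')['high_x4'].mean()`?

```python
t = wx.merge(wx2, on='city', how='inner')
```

merge on 'city' (how='inner') → 7 rows:
   low   cond   city  high
0   30  cloud  Perth     2
1   30  cloud  Lagos     7
2  -22   rain  Lagos     7
3  -29   rain  Perth     2
4   19   rain  Lagos     7
5  -16    fog  Lagos     7
6  -11    fog  Perth     2
add column high_x4 = t['high'] * 4:
   low   cond   city  high  high_x4
0   30  cloud  Perth     2        8
1   30  cloud  Lagos     7       28
2  -22   rain  Lagos     7       28
3  -29   rain  Perth     2        8
4   19   rain  Lagos     7       28
5  -16    fog  Lagos     7       28
6  -11    fog  Perth     2        8
drop duplicate cond (keep=last):
   low   cond   city  high  high_x4
1   30  cloud  Lagos     7       28
4   19   rain  Lagos     7       28
6  -11    fog  Perth     2        8
Hence 21.3333333333.

21.3333333333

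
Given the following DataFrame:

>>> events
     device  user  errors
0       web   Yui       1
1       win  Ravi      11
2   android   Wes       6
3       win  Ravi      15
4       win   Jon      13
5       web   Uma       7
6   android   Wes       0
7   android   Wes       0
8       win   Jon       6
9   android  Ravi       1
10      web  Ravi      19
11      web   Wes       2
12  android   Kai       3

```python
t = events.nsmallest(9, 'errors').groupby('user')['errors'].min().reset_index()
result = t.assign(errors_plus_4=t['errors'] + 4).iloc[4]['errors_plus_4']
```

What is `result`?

take 9 rows with smallest errors:
     device  user  errors
6   android   Wes       0
7   android   Wes       0
0       web   Yui       1
9   android  Ravi       1
11      web   Wes       2
12  android   Kai       3
2   android   Wes       6
8       win   Jon       6
5       web   Uma       7
group by user, min of errors:
user
Jon     6
Kai     3
Ravi    1
Uma     7
Wes     0
Yui     1
Name: errors, dtype: int64
reset_index():
   user  errors
0   Jon       6
1   Kai       3
2  Ravi       1
3   Uma       7
4   Wes       0
5   Yui       1
add column errors_plus_4 = t['errors'] + 4:
   user  errors  errors_plus_4
0   Jon       6             10
1   Kai       3              7
2  Ravi       1              5
3   Uma       7             11
4   Wes       0              4
5   Yui       1              5
Reading off the value at position 4, column 'errors_plus_4', we get 4.

4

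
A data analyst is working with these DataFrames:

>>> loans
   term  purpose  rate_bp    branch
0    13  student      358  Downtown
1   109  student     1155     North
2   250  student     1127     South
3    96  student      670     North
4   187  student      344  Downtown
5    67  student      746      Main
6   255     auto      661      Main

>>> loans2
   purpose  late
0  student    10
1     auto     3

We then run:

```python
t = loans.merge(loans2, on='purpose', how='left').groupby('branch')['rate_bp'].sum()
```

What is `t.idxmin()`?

merge on 'purpose' (how='left') → 7 rows:
   term  purpose  rate_bp    branch  late
0    13  student      358  Downtown    10
1   109  student     1155     North    10
2   250  student     1127     South    10
3    96  student      670     North    10
4   187  student      344  Downtown    10
5    67  student      746      Main    10
6   255     auto      661      Main     3
group by branch, sum of rate_bp:
branch
Downtown     702
Main        1407
North       1825
South       1127
Name: rate_bp, dtype: int64

Downtown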